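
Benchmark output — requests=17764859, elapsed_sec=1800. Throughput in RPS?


Formula: throughput = requests / seconds
throughput = 17764859 / 1800
throughput = 9869.37 requests/second

9869.37 requests/second


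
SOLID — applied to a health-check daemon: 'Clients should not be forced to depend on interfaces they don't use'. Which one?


This describes the Interface Segregation Principle (ISP)

Interface Segregation Principle (ISP)


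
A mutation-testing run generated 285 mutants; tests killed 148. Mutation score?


Mutation score = killed / total * 100
Mutation score = 148 / 285 * 100
Mutation score = 51.93%

51.93%


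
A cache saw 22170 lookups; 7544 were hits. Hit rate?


Formula: hit rate = hits / (hits + misses) * 100
hit rate = 7544 / (7544 + 14626) * 100
hit rate = 7544 / 22170 * 100
hit rate = 34.03%

34.03%


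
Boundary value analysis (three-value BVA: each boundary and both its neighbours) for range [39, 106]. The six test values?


Range: [39, 106]
Boundaries: just below min, min, min+1, max-1, max, just above max
Values: [38, 39, 40, 105, 106, 107]

[38, 39, 40, 105, 106, 107]


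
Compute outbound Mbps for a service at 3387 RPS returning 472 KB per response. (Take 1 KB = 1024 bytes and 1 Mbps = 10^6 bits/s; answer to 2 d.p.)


Formula: Mbps = payload_bytes * RPS * 8 / 1e6
Payload per request = 472 KB = 472 * 1024 = 483328 bytes
Total bytes/sec = 483328 * 3387 = 1637031936
Total bits/sec = 1637031936 * 8 = 13096255488
Mbps = 13096255488 / 1e6 = 13096.26

13096.26 Mbps


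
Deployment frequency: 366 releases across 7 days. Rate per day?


Formula: deployments per day = releases / days
= 366 / 7
= 52.286 deploys/day
(equivalently, 366.0 deploys/week)

52.286 deploys/day


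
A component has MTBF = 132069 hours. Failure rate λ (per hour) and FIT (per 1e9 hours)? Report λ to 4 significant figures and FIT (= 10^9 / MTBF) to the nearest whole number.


Formula: λ = 1 / MTBF; FIT = λ × 1e9 = 1e9 / MTBF
λ = 1 / 132069 ≈ 7.572e-06 failures/hour
FIT = 1e9 / 132069 ≈ 7572 failures per 1e9 hours (nearest whole number)

λ = 7.572e-06 /h, FIT = 7572


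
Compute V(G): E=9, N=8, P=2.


Formula: V(G) = E - N + 2P
V(G) = 9 - 8 + 2*2
V(G) = 1 + 4
V(G) = 5

5


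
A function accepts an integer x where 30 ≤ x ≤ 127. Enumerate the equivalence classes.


Valid range: [30, 127]
Class 1: x < 30 — invalid
Class 2: 30 ≤ x ≤ 127 — valid
Class 3: x > 127 — invalid
Total equivalence classes: 3

3 equivalence classes


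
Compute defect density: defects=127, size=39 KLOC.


Defect density = defects / KLOC
Defect density = 127 / 39
Defect density = 3.256 defects/KLOC

3.256 defects/KLOC


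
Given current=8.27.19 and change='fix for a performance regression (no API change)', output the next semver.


Current: 8.27.19
Change category: 'fix for a performance regression (no API change)' → patch bump
SemVer rule: patch bump → increment PATCH (MAJOR and MINOR unchanged)
New: 8.27.20

8.27.20


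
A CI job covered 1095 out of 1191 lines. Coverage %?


Coverage = covered / total * 100
Coverage = 1095 / 1191 * 100
Coverage = 91.94%

91.94%


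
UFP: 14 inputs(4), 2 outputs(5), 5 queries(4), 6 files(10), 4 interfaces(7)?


UFP = EI*4 + EO*5 + EQ*4 + ILF*10 + EIF*7
UFP = 14*4 + 2*5 + 5*4 + 6*10 + 4*7
UFP = 56 + 10 + 20 + 60 + 28
UFP = 174

174


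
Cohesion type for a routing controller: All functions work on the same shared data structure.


Reasoning: Functions share data
Type: Communicational cohesion

Communicational cohesion


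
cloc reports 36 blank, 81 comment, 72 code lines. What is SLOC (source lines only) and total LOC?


Total LOC = blank + comment + code
Total LOC = 36 + 81 + 72 = 189
SLOC (source only) = code = 72

Total LOC: 189, SLOC: 72


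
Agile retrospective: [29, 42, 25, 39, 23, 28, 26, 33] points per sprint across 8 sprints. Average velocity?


Formula: Avg velocity = Total points / Number of sprints
Points: [29, 42, 25, 39, 23, 28, 26, 33]
Sum = 29 + 42 + 25 + 39 + 23 + 28 + 26 + 33 = 245
Avg velocity = 245 / 8 = 30.63 points/sprint

30.63 points/sprint


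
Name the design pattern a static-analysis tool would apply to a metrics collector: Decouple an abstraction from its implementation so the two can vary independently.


This matches the Bridge pattern

Bridge


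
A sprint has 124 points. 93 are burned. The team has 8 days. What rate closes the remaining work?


Formula: Required rate = Remaining points / Days left
Remaining = 124 - 93 = 31 points
Required rate = 31 / 8 = 3.88 points/day

3.88 points/day


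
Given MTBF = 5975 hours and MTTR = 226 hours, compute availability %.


Availability = MTBF / (MTBF + MTTR)
Availability = 5975 / (5975 + 226)
Availability = 5975 / 6201
Availability = 96.3554%

96.3554%


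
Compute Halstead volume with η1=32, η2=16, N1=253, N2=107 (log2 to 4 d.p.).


Formula: V = N * log2(η), where N = N1 + N2 and η = η1 + η2
η = 32 + 16 = 48
N = 253 + 107 = 360
log2(48) ≈ 5.5850
V = 360 * 5.5850 = 2010.60

2010.60


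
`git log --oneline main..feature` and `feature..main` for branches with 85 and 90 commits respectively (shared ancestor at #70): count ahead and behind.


Common ancestor: commit #70
feature commits after divergence: 85 - 70 = 15
main commits after divergence: 90 - 70 = 20
feature is 15 commits ahead of main
main is 20 commits ahead of feature

feature ahead: 15, main ahead: 20


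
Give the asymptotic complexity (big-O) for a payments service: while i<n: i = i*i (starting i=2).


Reasoning: squaring drives double-exponential growth; iterations ~ log log n
Complexity: O(log log n)

O(log log n)


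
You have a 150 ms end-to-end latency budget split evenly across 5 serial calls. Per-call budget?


Formula: per_stage = total_budget / stages
per_stage = 150 / 5
per_stage = 30.0 ms

30.0 ms


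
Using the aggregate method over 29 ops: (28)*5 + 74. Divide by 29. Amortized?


Formula: Amortized cost = Total cost / Operations
Total cost = (28 * 5) + (1 * 74)
Total cost = 140 + 74 = 214
Amortized = 214 / 29 = 7.3793

7.3793


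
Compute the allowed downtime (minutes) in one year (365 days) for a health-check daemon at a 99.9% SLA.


Formula: allowed downtime = period * (100 - SLA) / 100
Period (year (365 days)) = 525600 minutes
Unavailability fraction = (100 - 99.9) / 100
Allowed downtime = 525600 * (100 - 99.9) / 100
Allowed downtime = 525.6 minutes

525.6 minutes


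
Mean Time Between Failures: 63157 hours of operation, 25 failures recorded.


Formula: MTBF = Total operating time / Number of failures
MTBF = 63157 / 25
MTBF = 2526.28 hours

2526.28 hours


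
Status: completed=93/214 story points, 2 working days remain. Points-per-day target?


Formula: Required rate = Remaining points / Days left
Remaining = 214 - 93 = 121 points
Required rate = 121 / 2 = 60.5 points/day

60.5 points/day


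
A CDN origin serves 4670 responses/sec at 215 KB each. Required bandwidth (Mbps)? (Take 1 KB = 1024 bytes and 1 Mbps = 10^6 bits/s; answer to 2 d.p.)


Formula: Mbps = payload_bytes * RPS * 8 / 1e6
Payload per request = 215 KB = 215 * 1024 = 220160 bytes
Total bytes/sec = 220160 * 4670 = 1028147200
Total bits/sec = 1028147200 * 8 = 8225177600
Mbps = 8225177600 / 1e6 = 8225.18

8225.18 Mbps


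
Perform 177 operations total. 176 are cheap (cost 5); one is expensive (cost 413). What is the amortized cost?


Formula: Amortized cost = Total cost / Operations
Total cost = (176 * 5) + (1 * 413)
Total cost = 880 + 413 = 1293
Amortized = 1293 / 177 = 7.3051

7.3051


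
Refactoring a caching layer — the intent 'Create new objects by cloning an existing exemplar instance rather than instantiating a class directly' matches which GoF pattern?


This matches the Prototype pattern

Prototype


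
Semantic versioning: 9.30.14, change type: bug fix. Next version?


Current: 9.30.14
Change category: 'bug fix' → patch bump
SemVer rule: patch bump → increment PATCH (MAJOR and MINOR unchanged)
New: 9.30.15

9.30.15


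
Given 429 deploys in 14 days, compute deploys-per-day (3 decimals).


Formula: deployments per day = releases / days
= 429 / 14
= 30.643 deploys/day
(equivalently, 214.5 deploys/week)

30.643 deploys/day


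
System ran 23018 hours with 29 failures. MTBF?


Formula: MTBF = Total operating time / Number of failures
MTBF = 23018 / 29
MTBF = 793.72 hours

793.72 hours


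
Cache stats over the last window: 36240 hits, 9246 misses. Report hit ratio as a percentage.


Formula: hit rate = hits / (hits + misses) * 100
hit rate = 36240 / (36240 + 9246) * 100
hit rate = 36240 / 45486 * 100
hit rate = 79.67%

79.67%


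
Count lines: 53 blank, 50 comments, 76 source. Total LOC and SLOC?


Total LOC = blank + comment + code
Total LOC = 53 + 50 + 76 = 179
SLOC (source only) = code = 76

Total LOC: 179, SLOC: 76


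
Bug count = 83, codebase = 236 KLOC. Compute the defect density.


Defect density = defects / KLOC
Defect density = 83 / 236
Defect density = 0.352 defects/KLOC

0.352 defects/KLOC


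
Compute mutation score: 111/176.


Mutation score = killed / total * 100
Mutation score = 111 / 176 * 100
Mutation score = 63.07%

63.07%


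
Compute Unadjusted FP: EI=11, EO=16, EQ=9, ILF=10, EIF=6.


UFP = EI*4 + EO*5 + EQ*4 + ILF*10 + EIF*7
UFP = 11*4 + 16*5 + 9*4 + 10*10 + 6*7
UFP = 44 + 80 + 36 + 100 + 42
UFP = 302

302


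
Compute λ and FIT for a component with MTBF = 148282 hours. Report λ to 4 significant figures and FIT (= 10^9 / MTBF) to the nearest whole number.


Formula: λ = 1 / MTBF; FIT = λ × 1e9 = 1e9 / MTBF
λ = 1 / 148282 ≈ 6.744e-06 failures/hour
FIT = 1e9 / 148282 ≈ 6744 failures per 1e9 hours (nearest whole number)

λ = 6.744e-06 /h, FIT = 6744


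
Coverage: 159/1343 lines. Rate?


Coverage = covered / total * 100
Coverage = 159 / 1343 * 100
Coverage = 11.84%

11.84%


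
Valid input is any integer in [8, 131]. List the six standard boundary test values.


Range: [8, 131]
Boundaries: just below min, min, min+1, max-1, max, just above max
Values: [7, 8, 9, 130, 131, 132]

[7, 8, 9, 130, 131, 132]


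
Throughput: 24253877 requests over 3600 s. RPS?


Formula: throughput = requests / seconds
throughput = 24253877 / 3600
throughput = 6737.19 requests/second

6737.19 requests/second


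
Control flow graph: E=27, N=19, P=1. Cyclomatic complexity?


Formula: V(G) = E - N + 2P
V(G) = 27 - 19 + 2*1
V(G) = 8 + 2
V(G) = 10

10


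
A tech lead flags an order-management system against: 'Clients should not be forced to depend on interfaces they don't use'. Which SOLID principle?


This describes the Interface Segregation Principle (ISP)

Interface Segregation Principle (ISP)


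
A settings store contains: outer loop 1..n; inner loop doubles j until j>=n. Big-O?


Reasoning: linear outer times logarithmic inner
Complexity: O(n log n)

O(n log n)


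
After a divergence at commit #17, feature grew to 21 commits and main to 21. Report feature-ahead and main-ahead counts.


Common ancestor: commit #17
feature commits after divergence: 21 - 17 = 4
main commits after divergence: 21 - 17 = 4
feature is 4 commits ahead of main
main is 4 commits ahead of feature

feature ahead: 4, main ahead: 4


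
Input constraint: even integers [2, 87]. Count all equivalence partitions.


Constraint: even integers in [2, 87]
Class 1: x < 2 — out-of-range invalid
Class 2: x in [2,87] but odd — wrong type invalid
Class 3: x in [2,87] and even — valid
Class 4: x > 87 — out-of-range invalid
Total equivalence classes: 4

4 equivalence classes


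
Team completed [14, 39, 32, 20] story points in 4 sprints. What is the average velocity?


Formula: Avg velocity = Total points / Number of sprints
Points: [14, 39, 32, 20]
Sum = 14 + 39 + 32 + 20 = 105
Avg velocity = 105 / 4 = 26.25 points/sprint

26.25 points/sprint


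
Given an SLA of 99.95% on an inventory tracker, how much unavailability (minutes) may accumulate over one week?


Formula: allowed downtime = period * (100 - SLA) / 100
Period (week) = 10080 minutes
Unavailability fraction = (100 - 99.95) / 100
Allowed downtime = 10080 * (100 - 99.95) / 100
Allowed downtime = 5.04 minutes

5.04 minutes


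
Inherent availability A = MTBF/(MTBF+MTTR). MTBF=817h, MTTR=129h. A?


Availability = MTBF / (MTBF + MTTR)
Availability = 817 / (817 + 129)
Availability = 817 / 946
Availability = 86.3636%

86.3636%


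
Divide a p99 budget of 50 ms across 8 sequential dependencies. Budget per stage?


Formula: per_stage = total_budget / stages
per_stage = 50 / 8
per_stage = 6.25 ms

6.25 ms


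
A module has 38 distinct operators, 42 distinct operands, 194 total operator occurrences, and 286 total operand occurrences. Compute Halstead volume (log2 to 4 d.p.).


Formula: V = N * log2(η), where N = N1 + N2 and η = η1 + η2
η = 38 + 42 = 80
N = 194 + 286 = 480
log2(80) ≈ 6.3219
V = 480 * 6.3219 = 3034.51

3034.51


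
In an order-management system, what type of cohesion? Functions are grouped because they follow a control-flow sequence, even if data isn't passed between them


Reasoning: Grouped by order of execution within a routine, not by data flow
Type: Procedural cohesion

Procedural cohesion


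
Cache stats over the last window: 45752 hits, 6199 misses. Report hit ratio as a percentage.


Formula: hit rate = hits / (hits + misses) * 100
hit rate = 45752 / (45752 + 6199) * 100
hit rate = 45752 / 51951 * 100
hit rate = 88.07%

88.07%


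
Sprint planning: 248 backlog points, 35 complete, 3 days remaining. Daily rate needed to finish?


Formula: Required rate = Remaining points / Days left
Remaining = 248 - 35 = 213 points
Required rate = 213 / 3 = 71.0 points/day

71.0 points/day


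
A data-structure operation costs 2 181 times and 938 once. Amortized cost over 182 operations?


Formula: Amortized cost = Total cost / Operations
Total cost = (181 * 2) + (1 * 938)
Total cost = 362 + 938 = 1300
Amortized = 1300 / 182 = 7.1429

7.1429


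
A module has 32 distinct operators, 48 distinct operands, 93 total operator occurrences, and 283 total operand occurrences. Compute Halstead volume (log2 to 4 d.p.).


Formula: V = N * log2(η), where N = N1 + N2 and η = η1 + η2
η = 32 + 48 = 80
N = 93 + 283 = 376
log2(80) ≈ 6.3219
V = 376 * 6.3219 = 2377.03

2377.03


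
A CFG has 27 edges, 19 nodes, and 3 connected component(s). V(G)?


Formula: V(G) = E - N + 2P
V(G) = 27 - 19 + 2*3
V(G) = 8 + 6
V(G) = 14

14


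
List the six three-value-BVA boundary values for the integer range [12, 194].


Range: [12, 194]
Boundaries: just below min, min, min+1, max-1, max, just above max
Values: [11, 12, 13, 193, 194, 195]

[11, 12, 13, 193, 194, 195]


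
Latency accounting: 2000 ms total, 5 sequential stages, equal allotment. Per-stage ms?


Formula: per_stage = total_budget / stages
per_stage = 2000 / 5
per_stage = 400.0 ms

400.0 ms


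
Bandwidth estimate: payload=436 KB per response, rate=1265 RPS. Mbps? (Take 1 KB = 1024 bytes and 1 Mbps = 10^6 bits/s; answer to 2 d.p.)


Formula: Mbps = payload_bytes * RPS * 8 / 1e6
Payload per request = 436 KB = 436 * 1024 = 446464 bytes
Total bytes/sec = 446464 * 1265 = 564776960
Total bits/sec = 564776960 * 8 = 4518215680
Mbps = 4518215680 / 1e6 = 4518.22

4518.22 Mbps


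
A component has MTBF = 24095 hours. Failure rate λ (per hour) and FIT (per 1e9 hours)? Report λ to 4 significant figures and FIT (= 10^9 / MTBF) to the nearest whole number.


Formula: λ = 1 / MTBF; FIT = λ × 1e9 = 1e9 / MTBF
λ = 1 / 24095 ≈ 4.150e-05 failures/hour
FIT = 1e9 / 24095 ≈ 41502 failures per 1e9 hours (nearest whole number)

λ = 4.150e-05 /h, FIT = 41502


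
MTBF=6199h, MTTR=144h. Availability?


Availability = MTBF / (MTBF + MTTR)
Availability = 6199 / (6199 + 144)
Availability = 6199 / 6343
Availability = 97.7298%

97.7298%


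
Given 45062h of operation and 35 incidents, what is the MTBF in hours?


Formula: MTBF = Total operating time / Number of failures
MTBF = 45062 / 35
MTBF = 1287.49 hours

1287.49 hours


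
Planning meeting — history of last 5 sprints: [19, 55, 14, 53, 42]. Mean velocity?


Formula: Avg velocity = Total points / Number of sprints
Points: [19, 55, 14, 53, 42]
Sum = 19 + 55 + 14 + 53 + 42 = 183
Avg velocity = 183 / 5 = 36.6 points/sprint

36.6 points/sprint


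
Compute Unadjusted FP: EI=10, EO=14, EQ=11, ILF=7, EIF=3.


UFP = EI*4 + EO*5 + EQ*4 + ILF*10 + EIF*7
UFP = 10*4 + 14*5 + 11*4 + 7*10 + 3*7
UFP = 40 + 70 + 44 + 70 + 21
UFP = 245

245


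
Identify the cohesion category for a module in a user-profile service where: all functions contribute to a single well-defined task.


Reasoning: Best: single purpose
Type: Functional cohesion

Functional cohesion


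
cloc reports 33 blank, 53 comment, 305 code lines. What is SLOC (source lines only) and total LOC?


Total LOC = blank + comment + code
Total LOC = 33 + 53 + 305 = 391
SLOC (source only) = code = 305

Total LOC: 391, SLOC: 305


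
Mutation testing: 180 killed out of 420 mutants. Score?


Mutation score = killed / total * 100
Mutation score = 180 / 420 * 100
Mutation score = 42.86%

42.86%


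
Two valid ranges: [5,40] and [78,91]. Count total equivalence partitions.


Valid ranges: [5,40] and [78,91]
Class 1: x < 5 — invalid
Class 2: 5 ≤ x ≤ 40 — valid
Class 3: 40 < x < 78 — invalid (gap between ranges)
Class 4: 78 ≤ x ≤ 91 — valid
Class 5: x > 91 — invalid
Total equivalence classes: 5

5 equivalence classes


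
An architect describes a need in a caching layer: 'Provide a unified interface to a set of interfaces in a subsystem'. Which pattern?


This matches the Facade pattern

Facade


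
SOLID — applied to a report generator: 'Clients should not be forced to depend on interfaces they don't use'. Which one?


This describes the Interface Segregation Principle (ISP)

Interface Segregation Principle (ISP)


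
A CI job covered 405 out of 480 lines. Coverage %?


Coverage = covered / total * 100
Coverage = 405 / 480 * 100
Coverage = 84.38%

84.38%


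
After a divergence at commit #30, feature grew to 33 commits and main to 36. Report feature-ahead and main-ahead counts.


Common ancestor: commit #30
feature commits after divergence: 33 - 30 = 3
main commits after divergence: 36 - 30 = 6
feature is 3 commits ahead of main
main is 6 commits ahead of feature

feature ahead: 3, main ahead: 6


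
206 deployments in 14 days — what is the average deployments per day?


Formula: deployments per day = releases / days
= 206 / 14
= 14.714 deploys/day
(equivalently, 103.0 deploys/week)

14.714 deploys/day


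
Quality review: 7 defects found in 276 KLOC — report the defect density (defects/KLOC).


Defect density = defects / KLOC
Defect density = 7 / 276
Defect density = 0.025 defects/KLOC

0.025 defects/KLOC


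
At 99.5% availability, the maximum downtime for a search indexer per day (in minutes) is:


Formula: allowed downtime = period * (100 - SLA) / 100
Period (day) = 1440 minutes
Unavailability fraction = (100 - 99.5) / 100
Allowed downtime = 1440 * (100 - 99.5) / 100
Allowed downtime = 7.2 minutes

7.2 minutes


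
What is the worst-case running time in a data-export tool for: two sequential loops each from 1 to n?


Reasoning: sequential dominates: O(n) + O(n) = O(n)
Complexity: O(n)

O(n)


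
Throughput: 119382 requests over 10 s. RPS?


Formula: throughput = requests / seconds
throughput = 119382 / 10
throughput = 11938.2 requests/second

11938.2 requests/second


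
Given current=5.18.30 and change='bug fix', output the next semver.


Current: 5.18.30
Change category: 'bug fix' → patch bump
SemVer rule: patch bump → increment PATCH (MAJOR and MINOR unchanged)
New: 5.18.31

5.18.31


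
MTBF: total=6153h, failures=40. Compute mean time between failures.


Formula: MTBF = Total operating time / Number of failures
MTBF = 6153 / 40
MTBF = 153.83 hours

153.83 hours


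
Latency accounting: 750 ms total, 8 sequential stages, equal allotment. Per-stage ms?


Formula: per_stage = total_budget / stages
per_stage = 750 / 8
per_stage = 93.75 ms

93.75 ms


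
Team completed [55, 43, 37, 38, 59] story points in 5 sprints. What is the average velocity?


Formula: Avg velocity = Total points / Number of sprints
Points: [55, 43, 37, 38, 59]
Sum = 55 + 43 + 37 + 38 + 59 = 232
Avg velocity = 232 / 5 = 46.4 points/sprint

46.4 points/sprint


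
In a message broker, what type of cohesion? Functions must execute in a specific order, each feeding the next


Reasoning: Output of one is input to next
Type: Sequential cohesion

Sequential cohesion


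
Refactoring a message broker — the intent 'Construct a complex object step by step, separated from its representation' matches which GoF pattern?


This matches the Builder pattern

Builder


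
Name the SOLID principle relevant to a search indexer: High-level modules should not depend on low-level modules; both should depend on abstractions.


This describes the Dependency Inversion Principle (DIP)

Dependency Inversion Principle (DIP)


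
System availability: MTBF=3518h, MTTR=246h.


Availability = MTBF / (MTBF + MTTR)
Availability = 3518 / (3518 + 246)
Availability = 3518 / 3764
Availability = 93.4644%

93.4644%


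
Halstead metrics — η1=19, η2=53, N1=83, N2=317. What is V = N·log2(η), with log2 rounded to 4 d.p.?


Formula: V = N * log2(η), where N = N1 + N2 and η = η1 + η2
η = 19 + 53 = 72
N = 83 + 317 = 400
log2(72) ≈ 6.1699
V = 400 * 6.1699 = 2467.96

2467.96


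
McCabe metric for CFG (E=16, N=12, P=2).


Formula: V(G) = E - N + 2P
V(G) = 16 - 12 + 2*2
V(G) = 4 + 4
V(G) = 8

8


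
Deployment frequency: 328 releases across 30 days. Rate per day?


Formula: deployments per day = releases / days
= 328 / 30
= 10.933 deploys/day
(equivalently, 76.53 deploys/week)

10.933 deploys/day


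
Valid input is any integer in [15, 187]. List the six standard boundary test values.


Range: [15, 187]
Boundaries: just below min, min, min+1, max-1, max, just above max
Values: [14, 15, 16, 186, 187, 188]

[14, 15, 16, 186, 187, 188]


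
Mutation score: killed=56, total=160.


Mutation score = killed / total * 100
Mutation score = 56 / 160 * 100
Mutation score = 35.0%

35.0%


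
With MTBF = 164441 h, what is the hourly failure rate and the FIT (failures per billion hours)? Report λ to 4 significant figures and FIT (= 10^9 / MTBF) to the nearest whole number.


Formula: λ = 1 / MTBF; FIT = λ × 1e9 = 1e9 / MTBF
λ = 1 / 164441 ≈ 6.081e-06 failures/hour
FIT = 1e9 / 164441 ≈ 6081 failures per 1e9 hours (nearest whole number)

λ = 6.081e-06 /h, FIT = 6081


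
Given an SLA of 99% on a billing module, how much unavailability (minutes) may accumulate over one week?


Formula: allowed downtime = period * (100 - SLA) / 100
Period (week) = 10080 minutes
Unavailability fraction = (100 - 99.0) / 100
Allowed downtime = 10080 * (100 - 99.0) / 100
Allowed downtime = 100.8 minutes

100.8 minutes


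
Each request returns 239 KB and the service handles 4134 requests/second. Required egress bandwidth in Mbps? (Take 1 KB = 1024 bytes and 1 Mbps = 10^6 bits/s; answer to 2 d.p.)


Formula: Mbps = payload_bytes * RPS * 8 / 1e6
Payload per request = 239 KB = 239 * 1024 = 244736 bytes
Total bytes/sec = 244736 * 4134 = 1011738624
Total bits/sec = 1011738624 * 8 = 8093908992
Mbps = 8093908992 / 1e6 = 8093.91

8093.91 Mbps


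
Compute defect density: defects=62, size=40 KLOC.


Defect density = defects / KLOC
Defect density = 62 / 40
Defect density = 1.55 defects/KLOC

1.55 defects/KLOC


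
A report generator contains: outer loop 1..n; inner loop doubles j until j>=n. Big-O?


Reasoning: linear outer times logarithmic inner
Complexity: O(n log n)

O(n log n)


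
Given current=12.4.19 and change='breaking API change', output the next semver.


Current: 12.4.19
Change category: 'breaking API change' → major bump
SemVer rule: major bump → increment MAJOR, reset MINOR and PATCH to 0
New: 13.0.0

13.0.0


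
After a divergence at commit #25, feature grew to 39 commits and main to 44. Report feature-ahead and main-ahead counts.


Common ancestor: commit #25
feature commits after divergence: 39 - 25 = 14
main commits after divergence: 44 - 25 = 19
feature is 14 commits ahead of main
main is 19 commits ahead of feature

feature ahead: 14, main ahead: 19


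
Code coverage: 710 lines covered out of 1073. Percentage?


Coverage = covered / total * 100
Coverage = 710 / 1073 * 100
Coverage = 66.17%

66.17%


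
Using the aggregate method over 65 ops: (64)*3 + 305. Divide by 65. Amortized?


Formula: Amortized cost = Total cost / Operations
Total cost = (64 * 3) + (1 * 305)
Total cost = 192 + 305 = 497
Amortized = 497 / 65 = 7.6462

7.6462


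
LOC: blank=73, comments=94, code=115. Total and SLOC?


Total LOC = blank + comment + code
Total LOC = 73 + 94 + 115 = 282
SLOC (source only) = code = 115

Total LOC: 282, SLOC: 115


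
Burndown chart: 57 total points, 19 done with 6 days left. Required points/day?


Formula: Required rate = Remaining points / Days left
Remaining = 57 - 19 = 38 points
Required rate = 38 / 6 = 6.33 points/day

6.33 points/day


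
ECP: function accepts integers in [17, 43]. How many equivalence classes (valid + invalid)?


Valid range: [17, 43]
Class 1: x < 17 — invalid
Class 2: 17 ≤ x ≤ 43 — valid
Class 3: x > 43 — invalid
Total equivalence classes: 3

3 equivalence classes


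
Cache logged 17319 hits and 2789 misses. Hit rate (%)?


Formula: hit rate = hits / (hits + misses) * 100
hit rate = 17319 / (17319 + 2789) * 100
hit rate = 17319 / 20108 * 100
hit rate = 86.13%

86.13%


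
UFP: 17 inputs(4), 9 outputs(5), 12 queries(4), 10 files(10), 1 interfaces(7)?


UFP = EI*4 + EO*5 + EQ*4 + ILF*10 + EIF*7
UFP = 17*4 + 9*5 + 12*4 + 10*10 + 1*7
UFP = 68 + 45 + 48 + 100 + 7
UFP = 268

268


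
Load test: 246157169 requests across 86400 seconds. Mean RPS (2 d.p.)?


Formula: throughput = requests / seconds
throughput = 246157169 / 86400
throughput = 2849.04 requests/second

2849.04 requests/second


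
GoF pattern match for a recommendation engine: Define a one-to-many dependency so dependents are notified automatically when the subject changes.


This matches the Observer pattern

Observer


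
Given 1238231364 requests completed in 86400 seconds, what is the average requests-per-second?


Formula: throughput = requests / seconds
throughput = 1238231364 / 86400
throughput = 14331.38 requests/second

14331.38 requests/second


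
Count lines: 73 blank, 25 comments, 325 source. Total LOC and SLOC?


Total LOC = blank + comment + code
Total LOC = 73 + 25 + 325 = 423
SLOC (source only) = code = 325

Total LOC: 423, SLOC: 325


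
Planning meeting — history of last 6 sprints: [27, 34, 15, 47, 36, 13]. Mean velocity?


Formula: Avg velocity = Total points / Number of sprints
Points: [27, 34, 15, 47, 36, 13]
Sum = 27 + 34 + 15 + 47 + 36 + 13 = 172
Avg velocity = 172 / 6 = 28.67 points/sprint

28.67 points/sprint


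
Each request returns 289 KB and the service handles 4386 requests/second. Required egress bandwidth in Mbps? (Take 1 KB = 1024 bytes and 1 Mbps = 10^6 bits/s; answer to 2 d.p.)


Formula: Mbps = payload_bytes * RPS * 8 / 1e6
Payload per request = 289 KB = 289 * 1024 = 295936 bytes
Total bytes/sec = 295936 * 4386 = 1297975296
Total bits/sec = 1297975296 * 8 = 10383802368
Mbps = 10383802368 / 1e6 = 10383.8

10383.8 Mbps


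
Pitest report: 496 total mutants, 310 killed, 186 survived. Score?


Mutation score = killed / total * 100
Mutation score = 310 / 496 * 100
Mutation score = 62.5%

62.5%


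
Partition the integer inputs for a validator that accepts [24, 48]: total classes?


Valid range: [24, 48]
Class 1: x < 24 — invalid
Class 2: 24 ≤ x ≤ 48 — valid
Class 3: x > 48 — invalid
Total equivalence classes: 3

3 equivalence classes


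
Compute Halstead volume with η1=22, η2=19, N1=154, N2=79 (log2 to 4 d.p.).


Formula: V = N * log2(η), where N = N1 + N2 and η = η1 + η2
η = 22 + 19 = 41
N = 154 + 79 = 233
log2(41) ≈ 5.3576
V = 233 * 5.3576 = 1248.32

1248.32


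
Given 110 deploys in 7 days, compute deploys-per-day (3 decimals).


Formula: deployments per day = releases / days
= 110 / 7
= 15.714 deploys/day
(equivalently, 110.0 deploys/week)

15.714 deploys/day


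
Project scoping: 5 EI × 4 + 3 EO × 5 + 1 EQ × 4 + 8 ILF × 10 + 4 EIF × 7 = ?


UFP = EI*4 + EO*5 + EQ*4 + ILF*10 + EIF*7
UFP = 5*4 + 3*5 + 1*4 + 8*10 + 4*7
UFP = 20 + 15 + 4 + 80 + 28
UFP = 147

147


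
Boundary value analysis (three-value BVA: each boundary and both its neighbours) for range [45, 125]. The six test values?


Range: [45, 125]
Boundaries: just below min, min, min+1, max-1, max, just above max
Values: [44, 45, 46, 124, 125, 126]

[44, 45, 46, 124, 125, 126]


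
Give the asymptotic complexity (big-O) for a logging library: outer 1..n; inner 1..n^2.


Reasoning: n times n^2
Complexity: O(n^3)

O(n^3)


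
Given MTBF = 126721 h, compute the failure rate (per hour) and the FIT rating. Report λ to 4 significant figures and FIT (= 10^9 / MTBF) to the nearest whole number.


Formula: λ = 1 / MTBF; FIT = λ × 1e9 = 1e9 / MTBF
λ = 1 / 126721 ≈ 7.891e-06 failures/hour
FIT = 1e9 / 126721 ≈ 7891 failures per 1e9 hours (nearest whole number)

λ = 7.891e-06 /h, FIT = 7891


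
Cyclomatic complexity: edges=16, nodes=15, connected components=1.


Formula: V(G) = E - N + 2P
V(G) = 16 - 15 + 2*1
V(G) = 1 + 2
V(G) = 3

3


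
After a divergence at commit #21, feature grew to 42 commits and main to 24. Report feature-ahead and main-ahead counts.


Common ancestor: commit #21
feature commits after divergence: 42 - 21 = 21
main commits after divergence: 24 - 21 = 3
feature is 21 commits ahead of main
main is 3 commits ahead of feature

feature ahead: 21, main ahead: 3


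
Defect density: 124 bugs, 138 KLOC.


Defect density = defects / KLOC
Defect density = 124 / 138
Defect density = 0.899 defects/KLOC

0.899 defects/KLOC


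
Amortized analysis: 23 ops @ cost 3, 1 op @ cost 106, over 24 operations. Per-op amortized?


Formula: Amortized cost = Total cost / Operations
Total cost = (23 * 3) + (1 * 106)
Total cost = 69 + 106 = 175
Amortized = 175 / 24 = 7.2917

7.2917


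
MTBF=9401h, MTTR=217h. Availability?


Availability = MTBF / (MTBF + MTTR)
Availability = 9401 / (9401 + 217)
Availability = 9401 / 9618
Availability = 97.7438%

97.7438%


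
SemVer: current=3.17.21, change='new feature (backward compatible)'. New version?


Current: 3.17.21
Change category: 'new feature (backward compatible)' → minor bump
SemVer rule: minor bump → increment MINOR, reset PATCH to 0 (MAJOR unchanged)
New: 3.18.0

3.18.0


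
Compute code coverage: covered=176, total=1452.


Coverage = covered / total * 100
Coverage = 176 / 1452 * 100
Coverage = 12.12%

12.12%


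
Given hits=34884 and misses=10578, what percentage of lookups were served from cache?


Formula: hit rate = hits / (hits + misses) * 100
hit rate = 34884 / (34884 + 10578) * 100
hit rate = 34884 / 45462 * 100
hit rate = 76.73%

76.73%


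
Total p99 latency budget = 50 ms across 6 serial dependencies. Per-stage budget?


Formula: per_stage = total_budget / stages
per_stage = 50 / 6
per_stage = 8.33 ms

8.33 ms


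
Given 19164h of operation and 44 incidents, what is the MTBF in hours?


Formula: MTBF = Total operating time / Number of failures
MTBF = 19164 / 44
MTBF = 435.55 hours

435.55 hours


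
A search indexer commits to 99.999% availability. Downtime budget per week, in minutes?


Formula: allowed downtime = period * (100 - SLA) / 100
Period (week) = 10080 minutes
Unavailability fraction = (100 - 99.999) / 100
Allowed downtime = 10080 * (100 - 99.999) / 100
Allowed downtime = 0.1008 minutes

0.1008 minutes


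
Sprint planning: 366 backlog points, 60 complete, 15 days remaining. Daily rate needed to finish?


Formula: Required rate = Remaining points / Days left
Remaining = 366 - 60 = 306 points
Required rate = 306 / 15 = 20.4 points/day

20.4 points/day


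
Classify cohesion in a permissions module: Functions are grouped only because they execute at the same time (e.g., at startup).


Reasoning: Related by timing only
Type: Temporal cohesion

Temporal cohesion


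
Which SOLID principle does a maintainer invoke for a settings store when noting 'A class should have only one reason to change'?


This describes the Single Responsibility Principle (SRP)

Single Responsibility Principle (SRP)


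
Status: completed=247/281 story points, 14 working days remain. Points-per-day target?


Formula: Required rate = Remaining points / Days left
Remaining = 281 - 247 = 34 points
Required rate = 34 / 14 = 2.43 points/day

2.43 points/day


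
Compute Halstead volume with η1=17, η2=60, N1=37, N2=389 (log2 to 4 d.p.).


Formula: V = N * log2(η), where N = N1 + N2 and η = η1 + η2
η = 17 + 60 = 77
N = 37 + 389 = 426
log2(77) ≈ 6.2668
V = 426 * 6.2668 = 2669.66

2669.66


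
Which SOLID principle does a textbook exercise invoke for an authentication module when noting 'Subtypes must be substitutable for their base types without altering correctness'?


This describes the Liskov Substitution Principle (LSP)

Liskov Substitution Principle (LSP)


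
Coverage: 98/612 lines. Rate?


Coverage = covered / total * 100
Coverage = 98 / 612 * 100
Coverage = 16.01%

16.01%


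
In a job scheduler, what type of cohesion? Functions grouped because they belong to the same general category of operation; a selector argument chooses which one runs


Reasoning: Grouped by category of activity, not by data or sequence
Type: Logical cohesion

Logical cohesion


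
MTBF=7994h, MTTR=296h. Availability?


Availability = MTBF / (MTBF + MTTR)
Availability = 7994 / (7994 + 296)
Availability = 7994 / 8290
Availability = 96.4294%

96.4294%


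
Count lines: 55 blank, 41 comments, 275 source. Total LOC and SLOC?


Total LOC = blank + comment + code
Total LOC = 55 + 41 + 275 = 371
SLOC (source only) = code = 275

Total LOC: 371, SLOC: 275


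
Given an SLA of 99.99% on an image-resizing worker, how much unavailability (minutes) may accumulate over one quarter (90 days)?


Formula: allowed downtime = period * (100 - SLA) / 100
Period (quarter (90 days)) = 129600 minutes
Unavailability fraction = (100 - 99.99) / 100
Allowed downtime = 129600 * (100 - 99.99) / 100
Allowed downtime = 12.96 minutes

12.96 minutes


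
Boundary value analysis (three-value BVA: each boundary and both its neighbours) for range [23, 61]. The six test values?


Range: [23, 61]
Boundaries: just below min, min, min+1, max-1, max, just above max
Values: [22, 23, 24, 60, 61, 62]

[22, 23, 24, 60, 61, 62]


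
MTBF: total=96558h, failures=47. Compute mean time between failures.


Formula: MTBF = Total operating time / Number of failures
MTBF = 96558 / 47
MTBF = 2054.43 hours

2054.43 hours


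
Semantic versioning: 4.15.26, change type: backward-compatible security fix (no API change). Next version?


Current: 4.15.26
Change category: 'backward-compatible security fix (no API change)' → patch bump
SemVer rule: patch bump → increment PATCH (MAJOR and MINOR unchanged)
New: 4.15.27

4.15.27


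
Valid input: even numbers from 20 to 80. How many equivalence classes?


Constraint: even integers in [20, 80]
Class 1: x < 20 — out-of-range invalid
Class 2: x in [20,80] but odd — wrong type invalid
Class 3: x in [20,80] and even — valid
Class 4: x > 80 — out-of-range invalid
Total equivalence classes: 4

4 equivalence classes


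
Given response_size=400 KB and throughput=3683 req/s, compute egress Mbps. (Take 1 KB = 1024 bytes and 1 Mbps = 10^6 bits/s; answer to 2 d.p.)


Formula: Mbps = payload_bytes * RPS * 8 / 1e6
Payload per request = 400 KB = 400 * 1024 = 409600 bytes
Total bytes/sec = 409600 * 3683 = 1508556800
Total bits/sec = 1508556800 * 8 = 12068454400
Mbps = 12068454400 / 1e6 = 12068.45

12068.45 Mbps


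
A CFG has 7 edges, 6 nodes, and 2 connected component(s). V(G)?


Formula: V(G) = E - N + 2P
V(G) = 7 - 6 + 2*2
V(G) = 1 + 4
V(G) = 5

5


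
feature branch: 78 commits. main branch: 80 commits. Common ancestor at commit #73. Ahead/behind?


Common ancestor: commit #73
feature commits after divergence: 78 - 73 = 5
main commits after divergence: 80 - 73 = 7
feature is 5 commits ahead of main
main is 7 commits ahead of feature

feature ahead: 5, main ahead: 7


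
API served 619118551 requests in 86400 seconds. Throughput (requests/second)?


Formula: throughput = requests / seconds
throughput = 619118551 / 86400
throughput = 7165.72 requests/second

7165.72 requests/second


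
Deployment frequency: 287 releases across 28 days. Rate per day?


Formula: deployments per day = releases / days
= 287 / 28
= 10.25 deploys/day
(equivalently, 71.75 deploys/week)

10.25 deploys/day


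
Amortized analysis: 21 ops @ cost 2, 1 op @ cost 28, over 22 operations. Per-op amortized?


Formula: Amortized cost = Total cost / Operations
Total cost = (21 * 2) + (1 * 28)
Total cost = 42 + 28 = 70
Amortized = 70 / 22 = 3.1818

3.1818


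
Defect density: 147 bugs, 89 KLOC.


Defect density = defects / KLOC
Defect density = 147 / 89
Defect density = 1.652 defects/KLOC

1.652 defects/KLOC


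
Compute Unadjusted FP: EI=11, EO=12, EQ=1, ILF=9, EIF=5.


UFP = EI*4 + EO*5 + EQ*4 + ILF*10 + EIF*7
UFP = 11*4 + 12*5 + 1*4 + 9*10 + 5*7
UFP = 44 + 60 + 4 + 90 + 35
UFP = 233

233


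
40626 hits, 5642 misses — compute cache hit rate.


Formula: hit rate = hits / (hits + misses) * 100
hit rate = 40626 / (40626 + 5642) * 100
hit rate = 40626 / 46268 * 100
hit rate = 87.81%

87.81%


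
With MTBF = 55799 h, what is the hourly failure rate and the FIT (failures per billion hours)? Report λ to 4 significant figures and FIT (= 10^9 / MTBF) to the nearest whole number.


Formula: λ = 1 / MTBF; FIT = λ × 1e9 = 1e9 / MTBF
λ = 1 / 55799 ≈ 1.792e-05 failures/hour
FIT = 1e9 / 55799 ≈ 17921 failures per 1e9 hours (nearest whole number)

λ = 1.792e-05 /h, FIT = 17921


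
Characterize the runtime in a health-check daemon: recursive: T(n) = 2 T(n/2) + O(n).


Reasoning: master theorem case 2 (merge-sort recurrence)
Complexity: O(n log n)

O(n log n)


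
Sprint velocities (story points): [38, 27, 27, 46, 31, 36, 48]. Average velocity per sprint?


Formula: Avg velocity = Total points / Number of sprints
Points: [38, 27, 27, 46, 31, 36, 48]
Sum = 38 + 27 + 27 + 46 + 31 + 36 + 48 = 253
Avg velocity = 253 / 7 = 36.14 points/sprint

36.14 points/sprint


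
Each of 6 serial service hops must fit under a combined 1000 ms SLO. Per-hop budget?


Formula: per_stage = total_budget / stages
per_stage = 1000 / 6
per_stage = 166.67 ms

166.67 ms


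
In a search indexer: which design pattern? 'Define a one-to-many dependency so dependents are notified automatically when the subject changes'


This matches the Observer pattern

Observer


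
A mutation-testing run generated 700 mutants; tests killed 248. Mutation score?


Mutation score = killed / total * 100
Mutation score = 248 / 700 * 100
Mutation score = 35.43%

35.43%


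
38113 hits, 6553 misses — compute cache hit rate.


Formula: hit rate = hits / (hits + misses) * 100
hit rate = 38113 / (38113 + 6553) * 100
hit rate = 38113 / 44666 * 100
hit rate = 85.33%

85.33%
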